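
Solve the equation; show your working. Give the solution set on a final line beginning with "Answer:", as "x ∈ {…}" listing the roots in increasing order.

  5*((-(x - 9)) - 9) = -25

Step 1. [5*((-(x - 9)) - 9) = -25] 5 out front; divide by 5 ⇒ div: (-(x - 9)) - 9 = -5.
Step 2. [(-(x - 9)) - 9 = -5] the outer -9 inverts by adding 9, so sub: -(x - 9) = 4.
Step 3. [-(x - 9) = 4] flip signs both sides. So neg: x - 9 = -4.
Step 4. [x - 9 = -4] 9 comes off first (add 9) ⇒ sub: x = 5.

Answer: x ∈ {5}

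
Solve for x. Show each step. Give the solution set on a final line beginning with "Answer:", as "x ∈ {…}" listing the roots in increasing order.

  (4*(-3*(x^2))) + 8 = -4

Step 1. [(4*(-3*(x^2))) + 8 = -4] 4 divides every term; factor it out. So factor: (-3*(x^2)) + 2 = -1.
Step 2. [(-3*(x^2)) + 2 = -1] the outer +2 inverts by subtracting 2, so sub: -3*(x^2) = -3.
Step 3. [-3*(x^2) = -3] -3 out front; divide by -3. So div: x^2 = 1.
Step 4. [x^2 = 1] √ both sides: 1 ≥ 0 gives two branches. So sqrt: x = 1 or -1.

Answer: x ∈ {-1, 1}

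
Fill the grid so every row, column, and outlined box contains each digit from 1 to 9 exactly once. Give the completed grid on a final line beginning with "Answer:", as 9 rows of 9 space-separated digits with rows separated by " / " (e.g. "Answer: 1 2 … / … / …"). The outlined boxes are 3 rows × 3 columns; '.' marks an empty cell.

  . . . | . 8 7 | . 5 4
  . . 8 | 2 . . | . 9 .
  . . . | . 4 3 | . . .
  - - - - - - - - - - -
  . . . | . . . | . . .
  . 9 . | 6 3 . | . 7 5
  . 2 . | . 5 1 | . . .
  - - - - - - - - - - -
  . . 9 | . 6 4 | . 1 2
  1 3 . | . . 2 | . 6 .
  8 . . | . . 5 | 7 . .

Step 1. [r4c2∈{1,4,5,6,7,8}] r4c2 is the only open cell in col 2 admitting 8. So r4c2=8.
Step 2. [r5c7∈{1,2,4,8}] 2 has one home in row 5: r5c7, so r5c7=2.
Step 3. [r2c5∈{1}] only 1 remains possible at r2c5 ⇒ r2c5=1.
Step 4. [r1c4∈{9}] only 9 remains possible at r1c4 ⇒ r1c4=9.
Step 5. [r5c1∈{4}] only 4 remains possible at r5c1. So r5c1=4.
Step 6. [r9c3∈{2,4,6}] across row 9, 2 lands solely at r9c3. So r9c3=2.
Step 7. [r2c2∈{4,5,6,7}] across row 2, 4 lands solely at r2c2 ⇒ r2c2=4.
Step 8. [r2c1∈{3,5,6,7}] r2c1 is the only open cell in row 2 admitting 5, so r2c1=5.
Step 9. [r7c1∈{7}] only 7 remains possible at r7c1. So r7c1=7.
Step 10. [r4c3∈{1,3,5,6,7}] across row 4, 5 lands solely at r4c3 ⇒ r4c3=5.
Step 11. [r6c3∈{3,6,7}] 7 has one home in box 4: r6c3, so r6c3=7.
Step 12. [r8c7∈{4,5,8,9}] across row 8, 5 lands solely at r8c7, so r8c7=5.
Step 13. [r1c3∈{1,3,6}] col 3 places 3 nowhere but r1c3 ⇒ r1c3=3.
Step 14. [r3c3∈{1,6}] r3c3 is the only open cell in col 3 admitting 6 ⇒ r3c3=6.
Step 15. [r1c7∈{1,6}] across row 1, 6 lands solely at r1c7. So r1c7=6.
Step 16. [r2c7∈{3}] only 3 remains possible at r2c7 ⇒ r2c7=3.
Step 17. [r7c7∈{8}] nothing but 8 survives at r7c7. So r7c7=8.
Step 18. [r8c9∈{9}] r8c9's peers cover all but 9 ⇒ r8c9=9.
Step 19. [r9c9∈{3}] only 3 remains possible at r9c9. So r9c9=3.
Step 20. [r3c7∈{1}] r3c7 is down to just 1, so r3c7=1.
Step 21. [r3c8∈{2,8}] col 8 places 2 nowhere but r3c8 ⇒ r3c8=2.
Step 22. [r6c8∈{3,4,8}] col 8 places 8 nowhere but r6c8. So r6c8=8.
Step 23. [r6c9∈{6}] only 6 remains possible at r6c9. So r6c9=6.
Step 24. [r4c6∈{9}] only 9 remains possible at r4c6, so r4c6=9.
Step 25. [r4c7∈{4}] r4c7 is down to just 4, so r4c7=4.
Step 26. [r8c5∈{7}] r8c5 is down to just 7 ⇒ r8c5=7.
Step 27. [r2c9∈{7}] r2c9 has the single candidate 7, so r2c9=7.
Step 28. [r4c8∈{3}] nothing but 3 survives at r4c8, so r4c8=3.
Step 29. [r4c9∈{1}] r4c9 has the single candidate 1, so r4c9=1.
Step 30. [r6c4∈{4}] nothing but 4 survives at r6c4 ⇒ r6c4=4.
Step 31. [r8c3∈{4}] nothing but 4 survives at r8c3 ⇒ r8c3=4.
Step 32. [r8c4∈{8}] r8c4 is down to just 8, so r8c4=8.
Step 33. [r5c6∈{8}] r5c6's peers cover all but 8 ⇒ r5c6=8.
Step 34. [r7c4∈{3}] only 3 remains possible at r7c4. So r7c4=3.
Step 35. [r9c2∈{6}] only 6 remains possible at r9c2, so r9c2=6.
Step 36. [r6c7∈{9}] r6c7 is down to just 9, so r6c7=9.
Step 37. [r4c4∈{7}] nothing but 7 survives at r4c4. So r4c4=7.
Step 38. [r3c2∈{7}] r3c2's peers cover all but 7, so r3c2=7.
Step 39. [r4c1∈{6}] r4c1 is down to just 6, so r4c1=6.
Step 40. [r3c9∈{8}] only 8 remains possible at r3c9 ⇒ r3c9=8.
Step 41. [r9c8∈{4}] r9c8 is down to just 4, so r9c8=4.
Step 42. [r3c1∈{9}] r3c1 is down to just 9 ⇒ r3c1=9.
Step 43. [r1c1∈{2}] only 2 remains possible at r1c1. So r1c1=2.
Step 44. [r3c4∈{5}] r3c4 is down to just 5. So r3c4=5.
Step 45. [r9c4∈{1}] r9c4's peers cover all but 1. So r9c4=1.
Step 46. [r1c2∈{1}] r1c2 has the single candidate 1, so r1c2=1.
Step 47. [r2c6∈{6}] r2c6's peers cover all but 6, so r2c6=6.
Step 48. [r7c2∈{5}] r7c2 is down to just 5. So r7c2=5.
Step 49. [r4c5∈{2}] r4c5 has the single candidate 2. So r4c5=2.
Step 50. [r6c1∈{3}] nothing but 3 survives at r6c1, so r6c1=3.
Step 51. [r5c3∈{1}] nothing but 1 survives at r5c3. So r5c3=1.
Step 52. [r9c5∈{9}] r9c5's peers cover all but 9. So r9c5=9.

Answer: 2 1 3 9 8 7 6 5 4 / 5 4 8 2 1 6 3 9 7 / 9 7 6 5 4 3 1 2 8 / 6 8 5 7 2 9 4 3 1 / 4 9 1 6 3 8 2 7 5 / 3 2 7 4 5 1 9 8 6 / 7 5 9 3 6 4 8 1 2 / 1 3 4 8 7 2 5 6 9 / 8 6 2 1 9 5 7 4 3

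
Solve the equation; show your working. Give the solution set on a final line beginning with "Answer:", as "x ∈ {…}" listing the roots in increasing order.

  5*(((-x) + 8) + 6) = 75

Step 1. [5*(((-x) + 8) + 6) = 75] 5 out front; divide by 5. So div: ((-x) + 8) + 6 = 15.
Step 2. [((-x) + 8) + 6 = 15] subtract 6: x sits inside (… + 6), so sub: (-x) + 8 = 9.
Step 3. [(-x) + 8 = 9] subtract 8: x sits inside (… + 8), so sub: -x = 1.
Step 4. [-x = 1] flip signs both sides, so neg: x = -1.

Answer: x ∈ {-1}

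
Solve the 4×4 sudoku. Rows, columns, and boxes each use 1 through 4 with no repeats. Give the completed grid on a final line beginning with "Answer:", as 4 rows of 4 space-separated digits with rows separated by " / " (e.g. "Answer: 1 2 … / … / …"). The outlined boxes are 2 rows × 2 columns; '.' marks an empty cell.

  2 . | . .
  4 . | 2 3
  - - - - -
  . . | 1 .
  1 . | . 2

Step 1. [r1c2∈{1,3}] row 1 places 3 nowhere but r1c2, so r1c2=3.
Step 2. [r3c4∈{4}] only 4 remains possible at r3c4 ⇒ r3c4=4.
Step 3. [r1c3∈{4}] r1c3's peers cover all but 4 ⇒ r1c3=4.
Step 4. [r4c2∈{4}] only 4 remains possible at r4c2 ⇒ r4c2=4.
Step 5. [r2c2∈{1}] nothing but 1 survives at r2c2, so r2c2=1.
Step 6. [r3c2∈{2}] nothing but 2 survives at r3c2 ⇒ r3c2=2.
Step 7. [r1c4∈{1}] nothing but 1 survives at r1c4. So r1c4=1.
Step 8. [r3c1∈{3}] nothing but 3 survives at r3c1 ⇒ r3c1=3.
Step 9. [r4c3∈{3}] r4c3 has the single candidate 3 ⇒ r4c3=3.

Answer: 2 3 4 1 / 4 1 2 3 / 3 2 1 4 / 1 4 3 2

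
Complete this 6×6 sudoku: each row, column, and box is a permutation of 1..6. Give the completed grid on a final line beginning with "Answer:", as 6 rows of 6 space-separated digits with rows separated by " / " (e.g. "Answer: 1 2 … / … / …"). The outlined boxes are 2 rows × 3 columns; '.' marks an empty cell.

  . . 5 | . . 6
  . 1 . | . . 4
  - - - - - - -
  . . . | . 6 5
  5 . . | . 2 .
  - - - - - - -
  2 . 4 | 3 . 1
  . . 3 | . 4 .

Step 1. [r5c2∈{5,6}] r5c2 is the only open cell in row 5 admitting 6, so r5c2=6.
Step 2. [r2c1∈{3,6}] col 1 places 6 nowhere but r2c1 ⇒ r2c1=6.
Step 3. [r2c3∈{2}] r2c3 is down to just 2, so r2c3=2.
Step 4. [r3c3∈{1}] nothing but 1 survives at r3c3 ⇒ r3c3=1.
Step 5. [r3c4∈{4}] r3c4 has the single candidate 4, so r3c4=4.
Step 6. [r3c1∈{3}] r3c1 has the single candidate 3, so r3c1=3.
Step 7. [r6c4∈{2,5,6}] 6 has one home in row 6: r6c4. So r6c4=6.
Step 8. [r2c5∈{3,5}] in row 2, 3 fits only at r2c5. So r2c5=3.
Step 9. [r4c2∈{4}] r4c2 has the single candidate 4 ⇒ r4c2=4.
Step 10. [r1c5∈{1}] r1c5 has the single candidate 1. So r1c5=1.
Step 11. [r6c1∈{1}] r6c1 has the single candidate 1, so r6c1=1.
Step 12. [r4c3∈{6}] only 6 remains possible at r4c3 ⇒ r4c3=6.
Step 13. [r6c2∈{5}] only 5 remains possible at r6c2 ⇒ r6c2=5.
Step 14. [r3c2∈{2}] nothing but 2 survives at r3c2, so r3c2=2.
Step 15. [r1c4∈{2}] r1c4 has the single candidate 2 ⇒ r1c4=2.
Step 16. [r2c4∈{5}] nothing but 5 survives at r2c4. So r2c4=5.
Step 17. [r4c4∈{1}] nothing but 1 survives at r4c4, so r4c4=1.
Step 18. [r6c6∈{2}] r6c6's peers cover all but 2. So r6c6=2.
Step 19. [r1c1∈{4}] r1c1 has the single candidate 4. So r1c1=4.
Step 20. [r1c2∈{3}] nothing but 3 survives at r1c2, so r1c2=3.
Step 21. [r5c5∈{5}] r5c5's peers cover all but 5 ⇒ r5c5=5.
Step 22. [r4c6∈{3}] nothing but 3 survives at r4c6, so r4c6=3.

Answer: 4 3 5 2 1 6 / 6 1 2 5 3 4 / 3 2 1 4 6 5 / 5 4 6 1 2 3 / 2 6 4 3 5 1 / 1 5 3 6 4 2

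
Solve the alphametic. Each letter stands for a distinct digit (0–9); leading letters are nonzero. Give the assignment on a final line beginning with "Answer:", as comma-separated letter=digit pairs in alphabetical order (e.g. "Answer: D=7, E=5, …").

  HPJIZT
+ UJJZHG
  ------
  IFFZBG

Step 1. [col 1: T + G ≡ G (mod 10)] column 1: given nothing yet, carry-in 0, and all letters distinct, none taken yet, T+G≡G (mod 10) forces T=0, so T=0.
Step 2. [col 1: T + G ≡ G (mod 10)] no forcing yet in column 1 (carry-in 0); G=7 is free and consistent — try it ⇒ G=7.
Step 3. [col 2: Z + H ≡ B (mod 10)] column 2 (Z + H ≡ B (mod 10), carry-in 0) doesn't pin H yet; pick H=8 and continue, so H=8.
Step 4. [col 2: Z + H ≡ B (mod 10)] B=4 is one option consistent with column 2 (Z + H ≡ B (mod 10), carry-in 0) — take it, so B=4.
Step 5. [col 2: Z + H ≡ B (mod 10)] from column 2 (H=8, B=4, carry-in 0, digits 0,4,7,8 already taken and all letters distinct): Z must equal 6 ⇒ Z=6.
Step 6. [col 3: I + Z ≡ Z (mod 10)] in column 3 we have I+Z≡Z with carry-in 1; given Z=6 and digits 0,4,6,7,8 already taken and all letters distinct, that pins I to 9, so I=9.
Step 7. [col 4: J + J ≡ F (mod 10)] no forcing yet in column 4 (carry-in 1); J=2 is free and consistent — try it. So J=2.
Step 8. [col 4: J + J ≡ F (mod 10)] column 4: given J=2, carry-in 1, and digits 0,2,4,6,7,8,9 already taken and all letters distinct, J+J≡F (mod 10) forces F=5, so F=5.
Step 9. [col 5: P + J ≡ F (mod 10)] from column 5 (J=2, F=5, carry-in 0, digits 0,2,4,5,6,7,8,9 already taken and all letters distinct): P must equal 3, so P=3.
Step 10. [col 6: H + U ≡ I (mod 10)] column 6 reads H+U+carry(0)=I with H=8, I=9; with digits 0,2,3,4,5,6,7,8,9 already taken and all letters distinct, the only value for U is 1, so U=1.

Answer: B=4, F=5, G=7, H=8, I=9, J=2, P=3, T=0, U=1, Z=6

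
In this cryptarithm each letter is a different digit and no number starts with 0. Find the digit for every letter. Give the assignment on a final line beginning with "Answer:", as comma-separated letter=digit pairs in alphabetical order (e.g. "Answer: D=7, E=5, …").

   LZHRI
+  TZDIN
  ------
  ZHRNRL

Step 1. [col 1: I + N ≡ L (mod 10)] column 1 (I + N ≡ L (mod 10), carry-in 0) doesn't pin L yet; pick L=7 and continue, so L=7.
Step 2. [col 1: I + N ≡ L (mod 10)] I=9 is one option consistent with column 1 (I + N ≡ L (mod 10), carry-in 0) — take it, so I=9.
Step 3. [Z] Z is the leading digit of a 6-digit sum of two 5-digit numbers; the final carry is exactly 1 ⇒ Z=1.
Step 4. [col 1: I + N ≡ L (mod 10)] column 1: given I=9, L=7, carry-in 0, and digits 1,7,9 already taken and all letters distinct, I+N≡L (mod 10) forces N=8 ⇒ N=8.
Step 5. [col 2: R + I ≡ R (mod 10)] column 2 (R + I ≡ R (mod 10), carry-in 1) doesn't pin R yet; pick R=2 and continue. So R=2.
Step 6. [col 3: H + D ≡ N (mod 10)] H=3 is one option consistent with column 3 (H + D ≡ N (mod 10), carry-in 1) — take it, so H=3.
Step 7. [col 3: H + D ≡ N (mod 10)] from column 3 (H=3, N=8, carry-in 1, digits 1,2,3,7,8,9 already taken and all letters distinct): D must equal 4, so D=4.
Step 8. [col 5: L + T ≡ H (mod 10)] column 5 reads L+T+carry(0)=H with L=7, H=3; with digits 1,2,3,4,7,8,9 already taken and all letters distinct, the only value for T is 6, so T=6.

Answer: D=4, H=3, I=9, L=7, N=8, R=2, T=6, Z=1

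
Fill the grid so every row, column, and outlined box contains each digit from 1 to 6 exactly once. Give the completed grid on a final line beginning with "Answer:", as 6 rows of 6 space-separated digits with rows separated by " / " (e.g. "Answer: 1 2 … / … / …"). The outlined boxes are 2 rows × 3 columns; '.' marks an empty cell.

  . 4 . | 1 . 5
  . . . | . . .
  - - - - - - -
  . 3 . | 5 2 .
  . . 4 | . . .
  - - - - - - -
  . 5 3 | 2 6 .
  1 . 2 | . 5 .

Step 1. [r3c1∈{6}] nothing but 6 survives at r3c1, so r3c1=6.
Step 2. [r2c6∈{2,3,4,6}] in col 6, 2 fits only at r2c6. So r2c6=2.
Step 3. [r2c4∈{3,4,6}] across box 2, 6 lands solely at r2c4. So r2c4=6.
Step 4. [r4c5∈{1,3}] col 5 places 1 nowhere but r4c5 ⇒ r4c5=1.
Step 5. [r6c4∈{3,4}] r6c4 is the only open cell in col 4 admitting 4. So r6c4=4.
Step 6. [r1c5∈{3}] r1c5 is down to just 3 ⇒ r1c5=3.
Step 7. [r4c1∈{2,5}] across row 4, 5 lands solely at r4c1. So r4c1=5.
Step 8. [r4c4∈{3}] only 3 remains possible at r4c4, so r4c4=3.
Step 9. [r2c2∈{1}] r2c2 has the single candidate 1, so r2c2=1.
Step 10. [r2c1∈{3}] r2c1's peers cover all but 3, so r2c1=3.
Step 11. [r6c2∈{6}] r6c2 is down to just 6. So r6c2=6.
Step 12. [r3c6∈{4}] nothing but 4 survives at r3c6, so r3c6=4.
Step 13. [r3c3∈{1}] nothing but 1 survives at r3c3 ⇒ r3c3=1.
Step 14. [r2c3∈{5}] nothing but 5 survives at r2c3. So r2c3=5.
Step 15. [r5c6∈{1}] only 1 remains possible at r5c6. So r5c6=1.
Step 16. [r6c6∈{3}] r6c6 is down to just 3. So r6c6=3.
Step 17. [r1c3∈{6}] r1c3 is down to just 6. So r1c3=6.
Step 18. [r4c6∈{6}] r4c6 is down to just 6. So r4c6=6.
Step 19. [r1c1∈{2}] r1c1 is down to just 2, so r1c1=2.
Step 20. [r2c5∈{4}] r2c5 has the single candidate 4, so r2c5=4.
Step 21. [r5c1∈{4}] r5c1 is down to just 4. So r5c1=4.
Step 22. [r4c2∈{2}] r4c2's peers cover all but 2 ⇒ r4c2=2.

Answer: 2 4 6 1 3 5 / 3 1 5 6 4 2 / 6 3 1 5 2 4 / 5 2 4 3 1 6 / 4 5 3 2 6 1 / 1 6 2 4 5 3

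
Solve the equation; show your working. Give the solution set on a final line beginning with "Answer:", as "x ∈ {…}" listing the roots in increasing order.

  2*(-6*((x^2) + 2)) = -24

Step 1. [2*(-6*((x^2) + 2)) = -24] 2 out front; divide by 2. So div: -6*((x^2) + 2) = -12.
Step 2. [-6*((x^2) + 2) = -12] -6 out front; divide by -6 ⇒ div: (x^2) + 2 = 2.
Step 3. [(x^2) + 2 = 2] peel the +2: subtract 2 from each side. So sub: x^2 = 0.
Step 4. [x^2 = 0] LHS squared, RHS 0 ≥ 0: apply √ (±). So sqrt: x = 0.

Answer: x ∈ {0}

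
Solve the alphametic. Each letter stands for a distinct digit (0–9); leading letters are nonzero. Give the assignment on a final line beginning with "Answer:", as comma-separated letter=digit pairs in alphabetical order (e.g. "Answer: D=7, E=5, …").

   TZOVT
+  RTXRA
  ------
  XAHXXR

Step 1. [X] X is the leading digit of a 6-digit sum of two 5-digit numbers; the final carry is exactly 1, so X=1.
Step 2. [col 1: T + A ≡ R (mod 10)] T=5 is one option consistent with column 1 (T + A ≡ R (mod 10), carry-in 0) — take it, so T=5.
Step 3. [col 1: T + A ≡ R (mod 10)] no forcing yet in column 1 (carry-in 0); A=2 is free and consistent — try it. So A=2.
Step 4. [col 1: T + A ≡ R (mod 10)] column 1 reads T+A+carry(0)=R with T=5, A=2; with digits 1,2,5 already taken and all letters distinct, the only value for R is 7 ⇒ R=7.
Step 5. [col 2: V + R ≡ X (mod 10)] from column 2 (R=7, X=1, carry-in 0, digits 1,2,5,7 already taken and all letters distinct): V must equal 4 ⇒ V=4.
Step 6. [col 3: O + X ≡ X (mod 10)] in column 3 we have O+X≡X with carry-in 1; given X=1 and digits 1,2,4,5,7 already taken and all letters distinct, that pins O to 9. So O=9.
Step 7. [col 4: Z + T ≡ H (mod 10)] from column 4 (T=5, carry-in 1, digits 1,2,4,5,7,9 already taken and all letters distinct): Z must equal 0, so Z=0.
Step 8. [col 4: Z + T ≡ H (mod 10)] from column 4 (Z=0, T=5, carry-in 1, digits 0,1,2,4,5,7,9 already taken and all letters distinct): H must equal 6 ⇒ H=6.

Answer: A=2, H=6, O=9, R=7, T=5, V=4, X=1, Z=0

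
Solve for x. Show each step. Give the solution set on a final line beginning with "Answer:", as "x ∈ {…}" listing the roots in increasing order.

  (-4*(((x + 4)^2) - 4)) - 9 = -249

Step 1. [(-4*(((x + 4)^2) - 4)) - 9 = -249] add 9: x sits inside (… - 9) ⇒ sub: -4*(((x + 4)^2) - 4) = -240.
Step 2. [-4*(((x + 4)^2) - 4) = -240] -4·(inner) — divide through by -4 ⇒ div: ((x + 4)^2) - 4 = 60.
Step 3. [((x + 4)^2) - 4 = 60] 4 comes off first (add 4). So sub: (x + 4)^2 = 64.
Step 4. [(x + 4)^2 = 64] 64 ≥ 0, LHS is (·)² — take ±√ ⇒ sqrt: x + 4 = 8 or -8.
Step 5. [x + 4 = 8 or -8] 4 comes off first (subtract 4). So sub: x = 4 or -12.

Answer: x ∈ {-12, 4}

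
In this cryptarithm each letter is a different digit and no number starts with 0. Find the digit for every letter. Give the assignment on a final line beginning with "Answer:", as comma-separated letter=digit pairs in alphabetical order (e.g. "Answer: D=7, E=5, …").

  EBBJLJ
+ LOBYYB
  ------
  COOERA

Step 1. [col 1: J + B ≡ A (mod 10)] column 1 (J + B ≡ A (mod 10), carry-in 0) doesn't pin J yet; pick J=1 and continue ⇒ J=1.
Step 2. [col 1: J + B ≡ A (mod 10)] column 1 (J + B ≡ A (mod 10), carry-in 0) doesn't pin B yet; pick B=9 and continue. So B=9.
Step 3. [col 1: J + B ≡ A (mod 10)] in column 1 we have J+B≡A with carry-in 0; given J=1, B=9 and digits 1,9 already taken and all letters distinct, that pins A to 0 ⇒ A=0.
Step 4. [col 2: L + Y ≡ R (mod 10)] no forcing yet in column 2 (carry-in 1); R=6 is free and consistent — try it. So R=6.
Step 5. [col 2: L + Y ≡ R (mod 10)] Y=3 is one option consistent with column 2 (L + Y ≡ R (mod 10), carry-in 1) — take it ⇒ Y=3.
Step 6. [col 2: L + Y ≡ R (mod 10)] column 2 reads L+Y+carry(1)=R with Y=3, R=6; with digits 0,1,3,6,9 already taken and all letters distinct, the only value for L is 2 ⇒ L=2.
Step 7. [col 3: J + Y ≡ E (mod 10)] from column 3 (J=1, Y=3, carry-in 0, digits 0,1,2,3,6,9 already taken and all letters distinct): E must equal 4, so E=4.
Step 8. [col 4: B + B ≡ O (mod 10)] column 4 reads B+B+carry(0)=O with B=9; with digits 0,1,2,3,4,6,9 already taken and all letters distinct, the only value for O is 8, so O=8.
Step 9. [col 6: E + L ≡ C (mod 10)] column 6: given E=4, L=2, carry-in 1, and digits 0,1,2,3,4,6,8,9 already taken and all letters distinct, E+L≡C (mod 10) forces C=7, so C=7.

Answer: A=0, B=9, C=7, E=4, J=1, L=2, O=8, R=6, Y=3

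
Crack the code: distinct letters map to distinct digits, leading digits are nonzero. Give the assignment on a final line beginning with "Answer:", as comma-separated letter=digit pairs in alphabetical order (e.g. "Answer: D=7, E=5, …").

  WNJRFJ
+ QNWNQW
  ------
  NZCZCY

Step 1. [col 1: J + W ≡ Y (mod 10)] column 1 (J + W ≡ Y (mod 10), carry-in 0) doesn't pin J yet; pick J=1 and continue ⇒ J=1.
Step 2. [col 1: J + W ≡ Y (mod 10)] column 1 (J + W ≡ Y (mod 10), carry-in 0) doesn't pin W yet; pick W=2 and continue, so W=2.
Step 3. [col 1: J + W ≡ Y (mod 10)] from column 1 (J=1, W=2, carry-in 0, digits 1,2 already taken and all letters distinct): Y must equal 3. So Y=3.
Step 4. [col 2: F + Q ≡ C (mod 10)] several values work for C in column 2 (F + Q ≡ C (mod 10), carry-in 0); try C=4. So C=4.
Step 5. [col 2: F + Q ≡ C (mod 10)] F=9 is one option consistent with column 2 (F + Q ≡ C (mod 10), carry-in 0) — take it ⇒ F=9.
Step 6. [col 2: F + Q ≡ C (mod 10)] from column 2 (F=9, C=4, carry-in 0, digits 1,2,3,4,9 already taken and all letters distinct): Q must equal 5. So Q=5.
Step 7. [col 3: R + N ≡ Z (mod 10)] column 3 (R + N ≡ Z (mod 10), carry-in 1) doesn't pin R yet; pick R=7 and continue, so R=7.
Step 8. [col 3: R + N ≡ Z (mod 10)] no forcing yet in column 3 (carry-in 1); N=8 is free and consistent — try it, so N=8.
Step 9. [col 3: R + N ≡ Z (mod 10)] from column 3 (R=7, N=8, carry-in 1, digits 1,2,3,4,5,7,8,9 already taken and all letters distinct): Z must equal 6. So Z=6.

Answer: C=4, F=9, J=1, N=8, Q=5, R=7, W=2, Y=3, Z=6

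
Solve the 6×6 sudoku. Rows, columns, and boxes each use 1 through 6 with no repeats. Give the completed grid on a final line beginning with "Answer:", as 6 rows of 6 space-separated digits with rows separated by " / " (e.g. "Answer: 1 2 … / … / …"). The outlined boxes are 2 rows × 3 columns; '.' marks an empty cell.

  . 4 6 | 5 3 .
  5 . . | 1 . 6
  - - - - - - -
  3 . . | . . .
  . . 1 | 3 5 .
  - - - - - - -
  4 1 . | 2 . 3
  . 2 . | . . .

Step 1. [r4c6∈{2,4}] 4 has one home in row 4: r4c6 ⇒ r4c6=4.
Step 2. [r4c1∈{2,6}] row 4 places 2 nowhere but r4c1 ⇒ r4c1=2.
Step 3. [r5c5∈{6}] only 6 remains possible at r5c5 ⇒ r5c5=6.
Step 4. [r6c6∈{1,5}] r6c6 is the only open cell in col 6 admitting 5. So r6c6=5.
Step 5. [r3c6∈{1,2}] r3c6 is the only open cell in col 6 admitting 1 ⇒ r3c6=1.
Step 6. [r3c2∈{5,6}] col 2 places 5 nowhere but r3c2. So r3c2=5.
Step 7. [r2c5∈{2,4}] in row 2, 4 fits only at r2c5, so r2c5=4.
Step 8. [r2c2∈{3}] r2c2's peers cover all but 3. So r2c2=3.
Step 9. [r6c1∈{6}] r6c1's peers cover all but 6 ⇒ r6c1=6.
Step 10. [r3c3∈{4}] r3c3 is down to just 4, so r3c3=4.
Step 11. [r3c4∈{6}] r3c4's peers cover all but 6, so r3c4=6.
Step 12. [r6c5∈{1}] nothing but 1 survives at r6c5, so r6c5=1.
Step 13. [r2c3∈{2}] r2c3's peers cover all but 2. So r2c3=2.
Step 14. [r4c2∈{6}] r4c2 is down to just 6, so r4c2=6.
Step 15. [r1c6∈{2}] r1c6's peers cover all but 2 ⇒ r1c6=2.
Step 16. [r1c1∈{1}] r1c1's peers cover all but 1. So r1c1=1.
Step 17. [r5c3∈{5}] r5c3's peers cover all but 5. So r5c3=5.
Step 18. [r3c5∈{2}] r3c5 has the single candidate 2. So r3c5=2.
Step 19. [r6c4∈{4}] only 4 remains possible at r6c4, so r6c4=4.
Step 20. [r6c3∈{3}] r6c3 is down to just 3. So r6c3=3.

Answer: 1 4 6 5 3 2 / 5 3 2 1 4 6 / 3 5 4 6 2 1 / 2 6 1 3 5 4 / 4 1 5 2 6 3 / 6 2 3 4 1 5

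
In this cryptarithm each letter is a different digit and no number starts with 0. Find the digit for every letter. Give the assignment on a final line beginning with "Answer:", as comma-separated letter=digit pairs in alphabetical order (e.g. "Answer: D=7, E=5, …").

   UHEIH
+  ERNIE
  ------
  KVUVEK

Step 1. [col 1: H + E ≡ K (mod 10)] column 1 (H + E ≡ K (mod 10), carry-in 0) doesn't pin H yet; pick H=6 and continue ⇒ H=6.
Step 2. [col 1: H + E ≡ K (mod 10)] no forcing yet in column 1 (carry-in 0); E=5 is free and consistent — try it, so E=5.
Step 3. [col 1: H + E ≡ K (mod 10)] in column 1 we have H+E≡K with carry-in 0; given H=6, E=5 and digits 5,6 already taken and all letters distinct, that pins K to 1, so K=1.
Step 4. [col 2: I + I ≡ E (mod 10)] no forcing yet in column 2 (carry-in 1); I=7 is free and consistent — try it ⇒ I=7.
Step 5. [col 3: E + N ≡ V (mod 10)] V=4 is one option consistent with column 3 (E + N ≡ V (mod 10), carry-in 1) — take it ⇒ V=4.
Step 6. [col 3: E + N ≡ V (mod 10)] from column 3 (E=5, V=4, carry-in 1, digits 1,4,5,6,7 already taken and all letters distinct): N must equal 8, so N=8.
Step 7. [col 4: H + R ≡ U (mod 10)] R=2 is one option consistent with column 4 (H + R ≡ U (mod 10), carry-in 1) — take it. So R=2.
Step 8. [col 4: H + R ≡ U (mod 10)] column 4: given H=6, R=2, carry-in 1, and digits 1,2,4,5,6,7,8 already taken and all letters distinct, H+R≡U (mod 10) forces U=9. So U=9.

Answer: E=5, H=6, I=7, K=1, N=8, R=2, U=9, V=4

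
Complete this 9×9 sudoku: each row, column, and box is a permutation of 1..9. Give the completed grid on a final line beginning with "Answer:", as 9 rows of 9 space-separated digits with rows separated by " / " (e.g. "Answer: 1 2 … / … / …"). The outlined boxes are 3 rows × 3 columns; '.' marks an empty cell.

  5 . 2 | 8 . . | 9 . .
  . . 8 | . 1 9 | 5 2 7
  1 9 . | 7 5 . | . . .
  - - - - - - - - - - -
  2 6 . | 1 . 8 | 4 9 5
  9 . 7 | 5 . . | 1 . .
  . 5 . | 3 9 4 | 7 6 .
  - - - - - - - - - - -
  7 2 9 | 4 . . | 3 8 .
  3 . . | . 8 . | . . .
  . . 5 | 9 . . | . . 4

Step 1. [r7c5∈{6}] r7c5 has the single candidate 6 ⇒ r7c5=6.
Step 2. [r8c4∈{2}] nothing but 2 survives at r8c4. So r8c4=2.
Step 3. [r5c2∈{3,4,8}] r5c2 is the only open cell in row 5 admitting 4. So r5c2=4.
Step 4. [r8c2∈{1}] r8c2 has the single candidate 1, so r8c2=1.
Step 5. [r5c9∈{2,3,8}] in row 5, 8 fits only at r5c9 ⇒ r5c9=8.
Step 6. [r8c7∈{6}] only 6 remains possible at r8c7, so r8c7=6.
Step 7. [r3c3∈{3,4,6}] across col 3, 6 lands solely at r3c3. So r3c3=6.
Step 8. [r3c9∈{3}] nothing but 3 survives at r3c9. So r3c9=3.
Step 9. [r7c9∈{1}] nothing but 1 survives at r7c9, so r7c9=1.
Step 10. [r9c8∈{7}] r9c8 is down to just 7 ⇒ r9c8=7.
Step 11. [r9c5∈{3}] r9c5 is down to just 3 ⇒ r9c5=3.
Step 12. [r5c6∈{2,6}] row 5 places 6 nowhere but r5c6. So r5c6=6.
Step 13. [r1c5∈{4}] only 4 remains possible at r1c5, so r1c5=4.
Step 14. [r8c8∈{5}] r8c8 has the single candidate 5. So r8c8=5.
Step 15. [r9c2∈{8}] r9c2 is down to just 8 ⇒ r9c2=8.
Step 16. [r1c2∈{3,7}] r1c2 is the only open cell in row 1 admitting 7, so r1c2=7.
Step 17. [r8c3∈{4}] r8c3 is down to just 4. So r8c3=4.
Step 18. [r7c6∈{5}] only 5 remains possible at r7c6 ⇒ r7c6=5.
Step 19. [r9c1∈{6}] r9c1 has the single candidate 6, so r9c1=6.
Step 20. [r5c5∈{2}] only 2 remains possible at r5c5. So r5c5=2.
Step 21. [r2c4∈{6}] r2c4's peers cover all but 6 ⇒ r2c4=6.
Step 22. [r1c9∈{6}] r1c9's peers cover all but 6. So r1c9=6.
Step 23. [r3c8∈{4}] r3c8 has the single candidate 4. So r3c8=4.
Step 24. [r2c2∈{3}] only 3 remains possible at r2c2, so r2c2=3.
Step 25. [r4c3∈{3}] nothing but 3 survives at r4c3. So r4c3=3.
Step 26. [r6c3∈{1}] r6c3 has the single candidate 1. So r6c3=1.
Step 27. [r8c9∈{9}] r8c9's peers cover all but 9. So r8c9=9.
Step 28. [r3c6∈{2}] r3c6's peers cover all but 2. So r3c6=2.
Step 29. [r1c6∈{3}] r1c6 is down to just 3, so r1c6=3.
Step 30. [r9c7∈{2}] r9c7 is down to just 2 ⇒ r9c7=2.
Step 31. [r8c6∈{7}] r8c6's peers cover all but 7 ⇒ r8c6=7.
Step 32. [r4c5∈{7}] r4c5 is down to just 7. So r4c5=7.
Step 33. [r6c9∈{2}] r6c9 is down to just 2 ⇒ r6c9=2.
Step 34. [r2c1∈{4}] only 4 remains possible at r2c1, so r2c1=4.
Step 35. [r9c6∈{1}] r9c6 is down to just 1. So r9c6=1.
Step 36. [r1c8∈{1}] r1c8's peers cover all but 1. So r1c8=1.
Step 37. [r5c8∈{3}] r5c8 has the single candidate 3 ⇒ r5c8=3.
Step 38. [r3c7∈{8}] r3c7 is down to just 8 ⇒ r3c7=8.
Step 39. [r6c1∈{8}] nothing but 8 survives at r6c1. So r6c1=8.

Answer: 5 7 2 8 4 3 9 1 6 / 4 3 8 6 1 9 5 2 7 / 1 9 6 7 5 2 8 4 3 / 2 6 3 1 7 8 4 9 5 / 9 4 7 5 2 6 1 3 8 / 8 5 1 3 9 4 7 6 2 / 7 2 9 4 6 5 3 8 1 / 3 1 4 2 8 7 6 5 9 / 6 8 5 9 3 1 2 7 4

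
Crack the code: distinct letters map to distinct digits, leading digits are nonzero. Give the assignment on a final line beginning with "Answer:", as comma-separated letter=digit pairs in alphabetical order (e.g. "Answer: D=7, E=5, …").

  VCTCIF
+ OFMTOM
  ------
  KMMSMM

Step 1. [col 1: F + M ≡ M (mod 10)] in column 1 we have F+M≡M with carry-in 0; given nothing yet and all letters distinct, none taken yet, that pins F to 0. So F=0.
Step 2. [col 1: F + M ≡ M (mod 10)] no forcing yet in column 1 (carry-in 0); M=8 is free and consistent — try it ⇒ M=8.
Step 3. [col 2: I + O ≡ M (mod 10)] several values work for I in column 2 (I + O ≡ M (mod 10), carry-in 0); try I=5, so I=5.
Step 4. [col 2: I + O ≡ M (mod 10)] column 2 reads I+O+carry(0)=M with I=5, M=8; with digits 0,5,8 already taken and all letters distinct, the only value for O is 3 ⇒ O=3.
Step 5. [col 3: C + T ≡ S (mod 10)] C=7 is one option consistent with column 3 (C + T ≡ S (mod 10), carry-in 0) — take it. So C=7.
Step 6. [col 3: C + T ≡ S (mod 10)] no forcing yet in column 3 (carry-in 0); S=6 is free and consistent — try it ⇒ S=6.
Step 7. [col 3: C + T ≡ S (mod 10)] column 3 reads C+T+carry(0)=S with C=7, S=6; with digits 0,3,5,6,7,8 already taken and all letters distinct, the only value for T is 9, so T=9.
Step 8. [col 6: V + O ≡ K (mod 10)] from column 6 (O=3, carry-in 0, digits 0,3,5,6,7,8,9 already taken and all letters distinct): K must equal 4, so K=4.
Step 9. [col 6: V + O ≡ K (mod 10)] column 6: given O=3, K=4, carry-in 0, and digits 0,3,4,5,6,7,8,9 already taken and all letters distinct, V+O≡K (mod 10) forces V=1, so V=1.

Answer: C=7, F=0, I=5, K=4, M=8, O=3, S=6, T=9, V=1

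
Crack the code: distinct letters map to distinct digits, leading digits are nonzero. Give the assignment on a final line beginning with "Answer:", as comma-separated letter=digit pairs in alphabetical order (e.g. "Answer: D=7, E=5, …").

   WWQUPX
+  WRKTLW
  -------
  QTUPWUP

Step 1. [col 1: X + W ≡ P (mod 10)] several values work for X in column 1 (X + W ≡ P (mod 10), carry-in 0); try X=6 ⇒ X=6.
Step 2. [col 1: X + W ≡ P (mod 10)] no forcing yet in column 1 (carry-in 0); P=4 is free and consistent — try it, so P=4.
Step 3. [Q] Q is the leading digit of a 7-digit sum of two 6-digit numbers; the final carry is exactly 1. So Q=1.
Step 4. [col 1: X + W ≡ P (mod 10)] from column 1 (X=6, P=4, carry-in 0, digits 1,4,6 already taken and all letters distinct): W must equal 8 ⇒ W=8.
Step 5. [col 2: P + L ≡ U (mod 10)] column 2 (P + L ≡ U (mod 10), carry-in 1) doesn't pin U yet; pick U=0 and continue. So U=0.
Step 6. [col 2: P + L ≡ U (mod 10)] in column 2 we have P+L≡U with carry-in 1; given P=4, U=0 and digits 0,1,4,6,8 already taken and all letters distinct, that pins L to 5 ⇒ L=5.
Step 7. [col 3: U + T ≡ W (mod 10)] column 3 reads U+T+carry(1)=W with U=0, W=8; with digits 0,1,4,5,6,8 already taken and all letters distinct, the only value for T is 7. So T=7.
Step 8. [col 4: Q + K ≡ P (mod 10)] in column 4 we have Q+K≡P with carry-in 0; given Q=1, P=4 and digits 0,1,4,5,6,7,8 already taken and all letters distinct, that pins K to 3 ⇒ K=3.
Step 9. [col 5: W + R ≡ U (mod 10)] from column 5 (W=8, U=0, carry-in 0, digits 0,1,3,4,5,6,7,8 already taken and all letters distinct): R must equal 2. So R=2.

Answer: K=3, L=5, P=4, Q=1, R=2, T=7, U=0, W=8, X=6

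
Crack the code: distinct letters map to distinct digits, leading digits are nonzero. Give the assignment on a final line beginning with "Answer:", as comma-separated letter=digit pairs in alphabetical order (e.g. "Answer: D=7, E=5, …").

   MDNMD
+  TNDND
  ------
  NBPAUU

Step 1. [N] N is the leading digit of a 6-digit sum of two 5-digit numbers; the final carry is exactly 1 ⇒ N=1.
Step 2. [col 1: D + D ≡ U (mod 10)] column 1 (D + D ≡ U (mod 10), carry-in 0) doesn't pin D yet; pick D=5 and continue ⇒ D=5.
Step 3. [col 1: D + D ≡ U (mod 10)] in column 1 we have D+D≡U with carry-in 0; given D=5 and digits 1,5 already taken and all letters distinct, that pins U to 0, so U=0.
Step 4. [col 2: M + N ≡ U (mod 10)] in column 2 we have M+N≡U with carry-in 1; given N=1, U=0 and digits 0,1,5 already taken and all letters distinct, that pins M to 8 ⇒ M=8.
Step 5. [col 3: N + D ≡ A (mod 10)] column 3 reads N+D+carry(1)=A with N=1, D=5; with digits 0,1,5,8 already taken and all letters distinct, the only value for A is 7, so A=7.
Step 6. [col 4: D + N ≡ P (mod 10)] column 4 reads D+N+carry(0)=P with D=5, N=1; with digits 0,1,5,7,8 already taken and all letters distinct, the only value for P is 6. So P=6.
Step 7. [col 5: M + T ≡ B (mod 10)] column 5: given M=8, carry-in 0, and digits 0,1,5,6,7,8 already taken and all letters distinct, M+T≡B (mod 10) forces B=2. So B=2.
Step 8. [col 5: M + T ≡ B (mod 10)] column 5 reads M+T+carry(0)=B with M=8, B=2; with digits 0,1,2,5,6,7,8 already taken and all letters distinct, the only value for T is 4, so T=4.

Answer: A=7, B=2, D=5, M=8, N=1, P=6, T=4, U=0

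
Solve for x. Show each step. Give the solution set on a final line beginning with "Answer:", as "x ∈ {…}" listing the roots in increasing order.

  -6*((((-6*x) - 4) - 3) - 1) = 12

Step 1. [-6*((((-6*x) - 4) - 3) - 1) = 12] -6·(inner) — divide through by -6. So div: (((-6*x) - 4) - 3) - 1 = -2.
Step 2. [(((-6*x) - 4) - 3) - 1 = -2] the outer -1 inverts by adding 1, so sub: ((-6*x) - 4) - 3 = -1.
Step 3. [((-6*x) - 4) - 3 = -1] 3 comes off first (add 3), so sub: (-6*x) - 4 = 2.
Step 4. [(-6*x) - 4 = 2] add 4: x sits inside (… - 4), so sub: -6*x = 6.
Step 5. [-6*x = 6] leading coefficient -6: divide by -6 ⇒ div: x = -1.

Answer: x ∈ {-1}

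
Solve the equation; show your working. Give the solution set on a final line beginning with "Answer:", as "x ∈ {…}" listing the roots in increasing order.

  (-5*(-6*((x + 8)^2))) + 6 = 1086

Step 1. [(-5*(-6*((x + 8)^2))) + 6 = 1086] 6 comes off first (subtract 6) ⇒ sub: -5*(-6*((x + 8)^2)) = 1080.
Step 2. [-5*(-6*((x + 8)^2)) = 1080] divide by the outer -5. So div: -6*((x + 8)^2) = -216.
Step 3. [-6*((x + 8)^2) = -216] -6·(inner) — divide through by -6, so div: (x + 8)^2 = 36.
Step 4. [(x + 8)^2 = 36] LHS squared, RHS 36 ≥ 0: apply √ (±) ⇒ sqrt: x + 8 = 6 or -6.
Step 5. [x + 8 = 6 or -6] 8 comes off first (subtract 8), so sub: x = -2 or -14.

Answer: x ∈ {-14, -2}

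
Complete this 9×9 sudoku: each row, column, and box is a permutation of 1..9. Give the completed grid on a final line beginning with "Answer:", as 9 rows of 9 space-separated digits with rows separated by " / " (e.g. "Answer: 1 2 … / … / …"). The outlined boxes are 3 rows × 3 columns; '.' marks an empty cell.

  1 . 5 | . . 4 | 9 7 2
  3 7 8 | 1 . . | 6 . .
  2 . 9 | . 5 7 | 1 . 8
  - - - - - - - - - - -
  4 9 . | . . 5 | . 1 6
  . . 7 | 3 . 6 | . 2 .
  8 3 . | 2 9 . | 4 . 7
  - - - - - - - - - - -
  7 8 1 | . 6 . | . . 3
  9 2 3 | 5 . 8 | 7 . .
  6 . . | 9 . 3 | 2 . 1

Step 1. [r8c9∈{4}] r8c9's peers cover all but 4, so r8c9=4.
Step 2. [r6c8∈{5}] r6c8 has the single candidate 5 ⇒ r6c8=5.
Step 3. [r3c2∈{4,6}] in box 1, 4 fits only at r3c2, so r3c2=4.
Step 4. [r5c5∈{1,4,8}] 4 has one home in row 5: r5c5, so r5c5=4.
Step 5. [r4c4∈{7,8}] across col 4, 7 lands solely at r4c4, so r4c4=7.
Step 6. [r4c5∈{8}] nothing but 8 survives at r4c5, so r4c5=8.
Step 7. [r7c6∈{2}] r7c6 is down to just 2. So r7c6=2.
Step 8. [r5c2∈{1,5}] row 5 places 1 nowhere but r5c2, so r5c2=1.
Step 9. [r1c4∈{6,8}] row 1 places 8 nowhere but r1c4. So r1c4=8.
Step 10. [r1c5∈{3}] nothing but 3 survives at r1c5. So r1c5=3.
Step 11. [r2c6∈{9}] nothing but 9 survives at r2c6. So r2c6=9.
Step 12. [r2c9∈{5}] nothing but 5 survives at r2c9 ⇒ r2c9=5.
Step 13. [r6c3∈{6}] r6c3's peers cover all but 6. So r6c3=6.
Step 14. [r8c8∈{6}] r8c8 has the single candidate 6, so r8c8=6.
Step 15. [r1c2∈{6}] nothing but 6 survives at r1c2 ⇒ r1c2=6.
Step 16. [r4c7∈{3}] r4c7 is down to just 3, so r4c7=3.
Step 17. [r5c7∈{8}] nothing but 8 survives at r5c7, so r5c7=8.
Step 18. [r7c4∈{4}] r7c4 is down to just 4, so r7c4=4.
Step 19. [r7c8∈{9}] r7c8 has the single candidate 9, so r7c8=9.
Step 20. [r2c8∈{4}] nothing but 4 survives at r2c8, so r2c8=4.
Step 21. [r9c2∈{5}] only 5 remains possible at r9c2 ⇒ r9c2=5.
Step 22. [r7c7∈{5}] r7c7 is down to just 5, so r7c7=5.
Step 23. [r3c4∈{6}] only 6 remains possible at r3c4, so r3c4=6.
Step 24. [r5c1∈{5}] nothing but 5 survives at r5c1. So r5c1=5.
Step 25. [r9c3∈{4}] r9c3 has the single candidate 4 ⇒ r9c3=4.
Step 26. [r2c5∈{2}] nothing but 2 survives at r2c5 ⇒ r2c5=2.
Step 27. [r8c5∈{1}] nothing but 1 survives at r8c5 ⇒ r8c5=1.
Step 28. [r9c8∈{8}] r9c8's peers cover all but 8 ⇒ r9c8=8.
Step 29. [r4c3∈{2}] r4c3's peers cover all but 2 ⇒ r4c3=2.
Step 30. [r3c8∈{3}] r3c8's peers cover all but 3, so r3c8=3.
Step 31. [r6c6∈{1}] r6c6's peers cover all but 1 ⇒ r6c6=1.
Step 32. [r9c5∈{7}] r9c5 has the single candidate 7. So r9c5=7.
Step 33. [r5c9∈{9}] r5c9's peers cover all but 9. So r5c9=9.

Answer: 1 6 5 8 3 4 9 7 2 / 3 7 8 1 2 9 6 4 5 / 2 4 9 6 5 7 1 3 8 / 4 9 2 7 8 5 3 1 6 / 5 1 7 3 4 6 8 2 9 / 8 3 6 2 9 1 4 5 7 / 7 8 1 4 6 2 5 9 3 / 9 2 3 5 1 8 7 6 4 / 6 5 4 9 7 3 2 8 1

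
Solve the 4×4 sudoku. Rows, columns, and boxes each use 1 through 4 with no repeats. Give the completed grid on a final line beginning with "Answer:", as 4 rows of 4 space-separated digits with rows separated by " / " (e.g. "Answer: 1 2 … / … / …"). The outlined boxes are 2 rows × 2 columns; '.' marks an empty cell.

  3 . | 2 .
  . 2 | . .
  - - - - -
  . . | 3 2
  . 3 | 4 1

Step 1. [r1c2∈{1,4}] 1 has one home in row 1: r1c2 ⇒ r1c2=1.
Step 2. [r2c1∈{4}] nothing but 4 survives at r2c1. So r2c1=4.
Step 3. [r2c3∈{1}] r2c3 is down to just 1 ⇒ r2c3=1.
Step 4. [r3c2∈{4}] r3c2's peers cover all but 4 ⇒ r3c2=4.
Step 5. [r2c4∈{3}] r2c4's peers cover all but 3, so r2c4=3.
Step 6. [r1c4∈{4}] r1c4 has the single candidate 4, so r1c4=4.
Step 7. [r4c1∈{2}] only 2 remains possible at r4c1. So r4c1=2.
Step 8. [r3c1∈{1}] nothing but 1 survives at r3c1, so r3c1=1.

Answer: 3 1 2 4 / 4 2 1 3 / 1 4 3 2 / 2 3 4 1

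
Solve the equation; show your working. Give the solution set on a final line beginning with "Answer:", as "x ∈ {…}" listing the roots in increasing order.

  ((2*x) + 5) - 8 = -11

Step 1. [((2*x) + 5) - 8 = -11] peel the -8: add 8 from each side. So sub: (2*x) + 5 = -3.
Step 2. [(2*x) + 5 = -3] the outer +5 inverts by subtracting 5 ⇒ sub: 2*x = -8.
Step 3. [2*x = -8] LHS = 2·(…); ÷2 both sides. So div: x = -4.

Answer: x ∈ {-4}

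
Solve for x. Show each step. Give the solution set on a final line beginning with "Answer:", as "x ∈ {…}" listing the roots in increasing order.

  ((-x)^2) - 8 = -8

Step 1. [((-x)^2) - 8 = -8] -8 is outermost — add 8 both sides. So sub: (-x)^2 = 0.
Step 2. [(-x)^2 = 0] LHS squared, RHS 0 ≥ 0: apply √ (±), so sqrt: -x = 0.
Step 3. [-x = 0] leading − — multiply by −1 ⇒ neg: x = 0.

Answer: x ∈ {0}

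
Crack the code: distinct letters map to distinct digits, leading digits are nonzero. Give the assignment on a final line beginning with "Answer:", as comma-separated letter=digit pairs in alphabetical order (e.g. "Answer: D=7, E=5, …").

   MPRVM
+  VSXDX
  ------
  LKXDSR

Step 1. [col 1: M + X ≡ R (mod 10)] no forcing yet in column 1 (carry-in 0); M=4 is free and consistent — try it ⇒ M=4.
Step 2. [L] the sum has 6 digits but both addends have 5; that extra leading digit L is the final carry, namely 1, so L=1.
Step 3. [col 1: M + X ≡ R (mod 10)] R=6 is one option consistent with column 1 (M + X ≡ R (mod 10), carry-in 0) — take it. So R=6.
Step 4. [col 1: M + X ≡ R (mod 10)] in column 1 we have M+X≡R with carry-in 0; given M=4, R=6 and digits 1,4,6 already taken and all letters distinct, that pins X to 2. So X=2.
Step 5. [col 2: V + D ≡ S (mod 10)] column 2 (V + D ≡ S (mod 10), carry-in 0) doesn't pin S yet; pick S=7 and continue ⇒ S=7.
Step 6. [col 2: V + D ≡ S (mod 10)] no forcing yet in column 2 (carry-in 0); D=9 is free and consistent — try it ⇒ D=9.
Step 7. [col 2: V + D ≡ S (mod 10)] column 2: given D=9, S=7, carry-in 0, and digits 1,2,4,6,7,9 already taken and all letters distinct, V+D≡S (mod 10) forces V=8 ⇒ V=8.
Step 8. [col 4: P + S ≡ X (mod 10)] from column 4 (S=7, X=2, carry-in 0, digits 1,2,4,6,7,8,9 already taken and all letters distinct): P must equal 5, so P=5.
Step 9. [col 5: M + V ≡ K (mod 10)] column 5 reads M+V+carry(1)=K with M=4, V=8; with digits 1,2,4,5,6,7,8,9 already taken and all letters distinct, the only value for K is 3, so K=3.

Answer: D=9, K=3, L=1, M=4, P=5, R=6, S=7, V=8, X=2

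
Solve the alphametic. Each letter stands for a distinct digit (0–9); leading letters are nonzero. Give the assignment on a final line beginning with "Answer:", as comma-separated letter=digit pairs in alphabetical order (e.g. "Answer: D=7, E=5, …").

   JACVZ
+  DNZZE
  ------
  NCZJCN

Step 1. [col 1: Z + E ≡ N (mod 10)] no forcing yet in column 1 (carry-in 0); Z=4 is free and consistent — try it. So Z=4.
Step 2. [col 1: Z + E ≡ N (mod 10)] no forcing yet in column 1 (carry-in 0); N=1 is free and consistent — try it ⇒ N=1.
Step 3. [col 1: Z + E ≡ N (mod 10)] column 1 reads Z+E+carry(0)=N with Z=4, N=1; with digits 1,4 already taken and all letters distinct, the only value for E is 7. So E=7.
Step 4. [col 2: V + Z ≡ C (mod 10)] several values work for V in column 2 (V + Z ≡ C (mod 10), carry-in 1); try V=0 ⇒ V=0.
Step 5. [col 2: V + Z ≡ C (mod 10)] from column 2 (V=0, Z=4, carry-in 1, digits 0,1,4,7 already taken and all letters distinct): C must equal 5, so C=5.
Step 6. [col 3: C + Z ≡ J (mod 10)] from column 3 (C=5, Z=4, carry-in 0, digits 0,1,4,5,7 already taken and all letters distinct): J must equal 9. So J=9.
Step 7. [col 4: A + N ≡ Z (mod 10)] from column 4 (N=1, Z=4, carry-in 0, digits 0,1,4,5,7,9 already taken and all letters distinct): A must equal 3, so A=3.
Step 8. [col 5: J + D ≡ C (mod 10)] in column 5 we have J+D≡C with carry-in 0; given J=9, C=5 and digits 0,1,3,4,5,7,9 already taken and all letters distinct, that pins D to 6 ⇒ D=6.

Answer: A=3, C=5, D=6, E=7, J=9, N=1, V=0, Z=4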